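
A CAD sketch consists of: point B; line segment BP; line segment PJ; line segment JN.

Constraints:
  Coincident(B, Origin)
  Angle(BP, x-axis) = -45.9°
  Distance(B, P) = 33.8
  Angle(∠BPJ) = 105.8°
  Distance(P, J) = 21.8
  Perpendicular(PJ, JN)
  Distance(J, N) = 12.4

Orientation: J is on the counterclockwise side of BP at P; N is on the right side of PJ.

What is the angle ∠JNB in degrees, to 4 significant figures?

34.61°

∠BPJ = 105.8°, so PJ runs at -45.9° + (180° − 105.8°) = 28.30° from the x-axis; with |PJ| = 21.8, J = P + 21.8·(cos 28.30°, sin 28.30°) = (42.72, -13.94). PJ is perpendicular to JN; with |JN| = 12.4 on the right of PJ, N = J + 12.4·(0.4741, -0.8805) = (48.59, -24.86). Then cos ∠JNB = NJ·NB / (|NJ||NB|), giving 34.61°.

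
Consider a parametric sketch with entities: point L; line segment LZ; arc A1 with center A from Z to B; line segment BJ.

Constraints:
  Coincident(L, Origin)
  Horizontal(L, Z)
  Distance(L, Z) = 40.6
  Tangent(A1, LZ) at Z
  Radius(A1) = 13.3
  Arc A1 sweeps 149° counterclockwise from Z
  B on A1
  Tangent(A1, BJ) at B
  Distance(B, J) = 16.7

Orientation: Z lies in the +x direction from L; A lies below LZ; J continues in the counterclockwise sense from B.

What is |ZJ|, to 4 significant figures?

34.13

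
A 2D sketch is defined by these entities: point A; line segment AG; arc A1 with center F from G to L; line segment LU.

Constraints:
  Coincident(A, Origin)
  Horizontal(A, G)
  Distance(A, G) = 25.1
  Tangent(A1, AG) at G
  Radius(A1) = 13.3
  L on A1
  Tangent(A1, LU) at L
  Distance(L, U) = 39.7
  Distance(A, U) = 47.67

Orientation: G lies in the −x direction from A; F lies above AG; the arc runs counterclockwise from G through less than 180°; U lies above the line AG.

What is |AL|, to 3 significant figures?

15.6

A is at the origin; AG is horizontal with |AG| = 25.1 and G on the −x side, so G = (-25.1, 0.00). The tangent condition forces FG to be normal to AG, so F = G + (0, 13.3) = (-25.1, 13.3). Since FL ⟂ LU (tangency), |FU| = √(13.3² + 39.7²) = 41.9 regardless of where L sits on A1. So U lies on both circle(A, 47.67) and circle(F, 41.9); the above-AG intersection is U = (-1.17, 47.7). L is the foot of the tangent from U: L = (-12.3, 9.56).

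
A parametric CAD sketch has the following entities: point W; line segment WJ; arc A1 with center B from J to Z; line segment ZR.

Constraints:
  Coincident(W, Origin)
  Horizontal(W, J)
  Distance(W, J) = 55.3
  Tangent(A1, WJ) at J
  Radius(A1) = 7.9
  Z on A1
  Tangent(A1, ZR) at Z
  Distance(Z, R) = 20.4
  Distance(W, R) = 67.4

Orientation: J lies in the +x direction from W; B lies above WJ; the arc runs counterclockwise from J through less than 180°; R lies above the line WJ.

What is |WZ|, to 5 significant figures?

63.759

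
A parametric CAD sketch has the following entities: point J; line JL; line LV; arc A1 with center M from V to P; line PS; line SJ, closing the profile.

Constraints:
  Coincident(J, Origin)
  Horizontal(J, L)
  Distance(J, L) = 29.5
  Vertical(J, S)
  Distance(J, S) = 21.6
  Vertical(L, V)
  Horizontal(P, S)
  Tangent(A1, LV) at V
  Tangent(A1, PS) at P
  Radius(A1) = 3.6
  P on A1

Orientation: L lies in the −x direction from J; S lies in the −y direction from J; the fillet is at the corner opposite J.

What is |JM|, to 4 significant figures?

31.54

J is at the origin; JL is horizontal with |JL| = 29.5 and L on the −x side, so L = (-29.50, 0.000). J and S share the same x with |JS| = 21.6 and S on the −y side, so S = (0.000, -21.60). The virtual corner opposite J is at (-29.50, -21.60). The tangent condition forces MV to be normal to LV and A1 meets PS tangentially, so MP is at right angles to PS, with radius 3.6, so the center M sits 3.6 in from both sides at M = (-25.90, -18.00). Then |JM| = |M − J| = 31.54.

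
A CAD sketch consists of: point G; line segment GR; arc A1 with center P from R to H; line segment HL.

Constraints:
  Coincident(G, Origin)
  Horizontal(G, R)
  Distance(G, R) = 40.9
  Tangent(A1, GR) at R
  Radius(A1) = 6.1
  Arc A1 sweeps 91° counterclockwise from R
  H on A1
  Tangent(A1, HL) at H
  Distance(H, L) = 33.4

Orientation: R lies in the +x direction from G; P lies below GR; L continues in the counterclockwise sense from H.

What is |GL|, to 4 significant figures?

53.11

G is at the origin; GR is horizontal with |GR| = 40.9 and R on the +x side, so R = (40.90, 0.000). The tangent condition forces PR to be normal to GR, so P = R + (0, -6.1) = (40.90, -6.100). On A1, R sits at bearing 90° from P; a 91° counterclockwise sweep puts H at bearing 181°, so H = P + 6.1·(cos 181°, sin 181°) = (34.80, -6.206). A1 meets HL tangentially, so PH is at right angles to HL, so HL runs along (−sin 181°, cos 181°); with |HL| = 33.4, L = (35.38, -39.60). Then |GL| = |L − G| = 53.11.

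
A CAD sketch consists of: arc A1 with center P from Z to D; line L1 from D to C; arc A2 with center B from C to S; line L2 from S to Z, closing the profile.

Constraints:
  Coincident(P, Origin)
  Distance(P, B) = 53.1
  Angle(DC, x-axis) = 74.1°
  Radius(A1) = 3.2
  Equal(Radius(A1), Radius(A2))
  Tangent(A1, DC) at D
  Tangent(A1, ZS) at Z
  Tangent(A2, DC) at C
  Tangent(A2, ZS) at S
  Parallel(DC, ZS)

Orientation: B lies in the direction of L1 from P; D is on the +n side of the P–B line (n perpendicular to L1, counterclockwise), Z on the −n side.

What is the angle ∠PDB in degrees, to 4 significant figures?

86.55°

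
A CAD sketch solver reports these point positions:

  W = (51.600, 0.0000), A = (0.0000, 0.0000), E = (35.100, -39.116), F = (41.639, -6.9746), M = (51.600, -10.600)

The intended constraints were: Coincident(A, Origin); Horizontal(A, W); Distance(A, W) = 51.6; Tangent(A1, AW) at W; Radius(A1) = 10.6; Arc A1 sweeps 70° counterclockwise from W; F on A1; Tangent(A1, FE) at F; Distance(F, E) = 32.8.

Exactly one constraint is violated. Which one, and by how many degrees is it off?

Tangent(A1, FE) at F — off by 8.50°.

A = (0.00, 0.00) ✓; A.y = 0.00, W.y = 0.00 ✓; |AW| = 51.60 ✓; ∠(MW, WA) = 90.00° ✓; |MW| = 10.60 ✓; bearing(M→F) − bearing(M→W) = 70.00° ✓; |MF| = 10.60 ✓; ∠(MF, FE) = 81.50° ✗; |FE| = 32.80 ✓.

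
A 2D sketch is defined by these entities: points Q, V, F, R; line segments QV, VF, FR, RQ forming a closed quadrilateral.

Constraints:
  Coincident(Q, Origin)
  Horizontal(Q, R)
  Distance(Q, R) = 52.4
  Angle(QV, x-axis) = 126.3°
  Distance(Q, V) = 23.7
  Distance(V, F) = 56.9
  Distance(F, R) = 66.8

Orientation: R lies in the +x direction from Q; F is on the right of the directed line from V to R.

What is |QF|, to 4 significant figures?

36.94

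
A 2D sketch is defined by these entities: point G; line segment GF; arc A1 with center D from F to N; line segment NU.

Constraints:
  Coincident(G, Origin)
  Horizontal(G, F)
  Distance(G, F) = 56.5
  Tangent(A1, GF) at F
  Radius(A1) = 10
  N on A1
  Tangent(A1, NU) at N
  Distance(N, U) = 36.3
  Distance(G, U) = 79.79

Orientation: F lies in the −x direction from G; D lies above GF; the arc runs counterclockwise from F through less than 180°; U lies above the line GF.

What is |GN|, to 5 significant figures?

49.873

Checks: |DN| = 10.00 ✓; ∠(DN, NU) = 90.00° ✓; |NU| = 36.30 ✓; |GU| = 79.79 ✓.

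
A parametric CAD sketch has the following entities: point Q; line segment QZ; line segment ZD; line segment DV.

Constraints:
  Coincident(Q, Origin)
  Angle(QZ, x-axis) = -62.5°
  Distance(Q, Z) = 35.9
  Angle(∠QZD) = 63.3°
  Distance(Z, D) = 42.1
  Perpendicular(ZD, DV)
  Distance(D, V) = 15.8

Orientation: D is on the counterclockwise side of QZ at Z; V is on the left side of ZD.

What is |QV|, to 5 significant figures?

30.646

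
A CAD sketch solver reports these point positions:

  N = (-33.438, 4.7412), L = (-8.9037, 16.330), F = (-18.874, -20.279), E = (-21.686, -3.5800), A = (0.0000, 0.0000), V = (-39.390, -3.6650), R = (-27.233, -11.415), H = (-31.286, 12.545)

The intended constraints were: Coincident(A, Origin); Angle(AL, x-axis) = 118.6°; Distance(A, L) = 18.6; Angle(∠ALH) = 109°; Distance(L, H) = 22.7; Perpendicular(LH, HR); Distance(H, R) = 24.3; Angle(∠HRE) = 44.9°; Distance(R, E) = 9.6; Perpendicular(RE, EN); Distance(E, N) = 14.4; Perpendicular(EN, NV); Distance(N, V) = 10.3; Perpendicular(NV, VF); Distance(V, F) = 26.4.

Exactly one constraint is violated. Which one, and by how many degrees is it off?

Perpendicular(NV, VF) — off by 3.70°.

A = (0.00, 0.00) ✓; AL at 118.6° ✓; |AL| = 18.60 ✓; ∠ALH = 109.0° ✓; |LH| = 22.70 ✓; ∠(LH, HR) = 90.00° ✓; |HR| = 24.30 ✓; ∠HRE = 44.90° ✓; |RE| = 9.600 ✓; ∠(RE, EN) = 90.00° ✓; |EN| = 14.40 ✓; ∠(EN, NV) = 90.00° ✓; |NV| = 10.30 ✓; ∠(NV, VF) = 86.30° ✗; |VF| = 26.40 ✓.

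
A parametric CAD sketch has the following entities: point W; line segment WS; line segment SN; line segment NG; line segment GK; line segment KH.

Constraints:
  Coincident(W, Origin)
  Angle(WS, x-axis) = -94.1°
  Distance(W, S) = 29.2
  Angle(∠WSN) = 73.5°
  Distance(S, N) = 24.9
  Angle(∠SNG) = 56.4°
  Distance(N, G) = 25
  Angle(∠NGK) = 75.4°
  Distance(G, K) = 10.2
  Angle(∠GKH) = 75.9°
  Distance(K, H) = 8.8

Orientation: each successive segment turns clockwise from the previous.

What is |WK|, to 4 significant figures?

15.32

∠SNG = 56.4° gives NG at 35.80° from the x-axis; with |NG| = 25.0, G = (-5.119, -5.740). ∠NGK = 75.4° gives GK at -68.80° from the x-axis; with |GK| = 10.2, K = (-1.430, -15.25). Then |WK| = |K − W| = 15.32.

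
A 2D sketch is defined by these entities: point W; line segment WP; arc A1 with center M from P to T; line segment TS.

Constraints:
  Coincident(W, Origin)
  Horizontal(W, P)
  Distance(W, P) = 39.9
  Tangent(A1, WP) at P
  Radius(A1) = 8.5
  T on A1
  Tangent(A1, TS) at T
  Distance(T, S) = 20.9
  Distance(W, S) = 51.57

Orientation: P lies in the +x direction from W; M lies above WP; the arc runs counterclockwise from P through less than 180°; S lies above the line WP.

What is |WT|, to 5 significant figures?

49.246

W is at the origin; W and P share the same y with |WP| = 39.9 and P on the +x side, so P = (39.900, 0.0000). The tangent condition forces MP to be normal to WP, so M = P + (0, 8.5) = (39.900, 8.5000). Since MT ⟂ TS (tangency), |MS| = √(8.5² + 20.9²) = 22.562 regardless of where T sits on A1. So S lies on both circle(W, 51.57) and circle(M, 22.562); the above-WP intersection is S = (41.193, 31.025). T is the foot of the tangent from S: T = (47.944, 11.246).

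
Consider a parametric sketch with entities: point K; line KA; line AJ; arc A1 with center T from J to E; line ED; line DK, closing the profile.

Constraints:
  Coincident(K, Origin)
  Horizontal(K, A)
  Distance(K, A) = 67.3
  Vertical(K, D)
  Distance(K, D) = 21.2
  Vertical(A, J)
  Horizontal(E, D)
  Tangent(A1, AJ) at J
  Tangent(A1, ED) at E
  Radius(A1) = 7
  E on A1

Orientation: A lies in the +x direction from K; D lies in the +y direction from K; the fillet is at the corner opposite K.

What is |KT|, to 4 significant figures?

61.95

KD is vertical with |KD| = 21.2 and D on the +y side, so D = (0.000, 21.20). The virtual corner opposite K is at (67.30, 21.20). A1 meets AJ tangentially, so TJ is at right angles to AJ and the tangent condition forces TE to be normal to ED, with radius 7.0, so the center T sits 7.0 in from both sides at T = (60.30, 14.20). Then |KT| = |T − K| = 61.95.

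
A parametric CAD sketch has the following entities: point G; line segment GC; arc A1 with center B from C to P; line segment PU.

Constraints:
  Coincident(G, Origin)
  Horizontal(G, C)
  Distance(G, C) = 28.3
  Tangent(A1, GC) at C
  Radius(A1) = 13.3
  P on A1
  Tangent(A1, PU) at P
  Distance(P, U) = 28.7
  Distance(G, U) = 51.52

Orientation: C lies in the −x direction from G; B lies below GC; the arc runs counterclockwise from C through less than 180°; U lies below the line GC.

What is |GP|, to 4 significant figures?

44.54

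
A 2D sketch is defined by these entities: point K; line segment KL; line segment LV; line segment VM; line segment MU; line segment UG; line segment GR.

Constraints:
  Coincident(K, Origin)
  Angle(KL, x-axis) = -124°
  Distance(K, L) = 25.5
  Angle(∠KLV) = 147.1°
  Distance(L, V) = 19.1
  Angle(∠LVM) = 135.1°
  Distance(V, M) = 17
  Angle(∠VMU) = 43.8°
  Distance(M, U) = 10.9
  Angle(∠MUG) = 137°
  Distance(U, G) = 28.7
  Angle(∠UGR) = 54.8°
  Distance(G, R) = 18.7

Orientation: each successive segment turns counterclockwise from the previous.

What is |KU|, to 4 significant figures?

41.71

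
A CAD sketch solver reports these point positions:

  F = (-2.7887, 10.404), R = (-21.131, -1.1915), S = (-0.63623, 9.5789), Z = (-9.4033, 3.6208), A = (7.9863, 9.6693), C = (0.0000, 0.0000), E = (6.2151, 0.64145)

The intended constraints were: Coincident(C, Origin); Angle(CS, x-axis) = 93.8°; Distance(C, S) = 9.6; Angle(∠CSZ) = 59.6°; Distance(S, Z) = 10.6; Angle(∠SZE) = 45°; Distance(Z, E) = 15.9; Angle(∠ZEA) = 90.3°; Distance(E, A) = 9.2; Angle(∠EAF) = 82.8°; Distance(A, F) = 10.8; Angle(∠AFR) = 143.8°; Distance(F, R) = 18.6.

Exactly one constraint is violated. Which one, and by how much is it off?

Distance(F, R) = 18.6 — off by 3.10.

C = (0.00, 0.00) ✓; CS at 93.80° ✓; |CS| = 9.600 ✓; ∠CSZ = 59.60° ✓; |SZ| = 10.60 ✓; ∠SZE = 45.00° ✓; |ZE| = 15.90 ✓; ∠ZEA = 90.30° ✓; |EA| = 9.200 ✓; ∠EAF = 82.80° ✓; |AF| = 10.80 ✓; ∠AFR = 143.8° ✓; |FR| = 21.70 ✗.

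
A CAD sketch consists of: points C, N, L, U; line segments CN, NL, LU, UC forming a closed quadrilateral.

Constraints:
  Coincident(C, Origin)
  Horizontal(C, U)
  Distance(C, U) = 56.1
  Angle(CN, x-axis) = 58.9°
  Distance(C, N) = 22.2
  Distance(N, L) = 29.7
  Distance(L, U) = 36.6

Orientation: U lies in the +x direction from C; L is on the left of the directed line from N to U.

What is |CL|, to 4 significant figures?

49.79

Checks: |NL| = 29.70 ✓; |LU| = 36.60 ✓.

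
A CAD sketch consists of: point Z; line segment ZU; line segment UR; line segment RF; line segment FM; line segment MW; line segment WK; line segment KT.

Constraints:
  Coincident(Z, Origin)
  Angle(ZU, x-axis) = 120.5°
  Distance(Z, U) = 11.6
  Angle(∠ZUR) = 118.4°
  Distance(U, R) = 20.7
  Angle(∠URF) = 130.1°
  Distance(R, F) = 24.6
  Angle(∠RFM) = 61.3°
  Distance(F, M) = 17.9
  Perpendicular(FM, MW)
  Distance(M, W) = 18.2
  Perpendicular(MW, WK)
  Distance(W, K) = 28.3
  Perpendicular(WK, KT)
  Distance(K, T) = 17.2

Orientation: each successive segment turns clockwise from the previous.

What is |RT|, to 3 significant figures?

30.3

Z is at the origin; ZU runs at 120.5° with length 11.6, so U = (-5.89, 9.99). ∠ZUR = 118.4° gives UR at 58.9° from the x-axis; with |UR| = 20.7, R = (4.80, 27.7). ∠URF = 130.1° gives RF at 9.00° from the x-axis; with |RF| = 24.6, F = (29.1, 31.6). ∠RFM = 61.3° gives FM at -110° from the x-axis; with |FM| = 17.9, M = (23.1, 14.7). FM ⟂ MW, so MW runs at 160°; with |MW| = 18.2, W = (5.93, 20.9). MW ⟂ WK, so WK runs at 70.3°; with |WK| = 28.3, K = (15.5, 47.5). The perpendicularity gives KT at right angles to WK, so KT runs at -19.7°; with |KT| = 17.2, T = (31.7, 41.7). Then |RT| = |T − R| = 30.3.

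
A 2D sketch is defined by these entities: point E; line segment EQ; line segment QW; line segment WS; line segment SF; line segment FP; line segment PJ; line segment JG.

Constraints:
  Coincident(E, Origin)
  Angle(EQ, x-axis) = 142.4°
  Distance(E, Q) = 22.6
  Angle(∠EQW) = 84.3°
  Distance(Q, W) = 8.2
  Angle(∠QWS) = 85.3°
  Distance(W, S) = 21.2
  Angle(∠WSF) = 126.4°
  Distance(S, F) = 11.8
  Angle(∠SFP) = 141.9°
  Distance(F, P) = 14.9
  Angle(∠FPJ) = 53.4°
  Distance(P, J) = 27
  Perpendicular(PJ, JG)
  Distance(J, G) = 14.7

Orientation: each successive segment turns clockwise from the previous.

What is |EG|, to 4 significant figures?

10.75

E is at the origin; EQ runs at 142.4° with length 22.6, so Q = (-17.91, 13.79). ∠EQW = 84.3° gives QW at 46.70° from the x-axis; with |QW| = 8.2, W = (-12.28, 19.76). ∠QWS = 85.3° gives WS at -48.00° from the x-axis; with |WS| = 21.2, S = (1.904, 4.002). ∠WSF = 126.4° gives SF at -101.6° from the x-axis; with |SF| = 11.8, F = (-0.4692, -7.557). ∠SFP = 141.9° gives FP at -139.7° from the x-axis; with |FP| = 14.9, P = (-11.83, -17.19). ∠FPJ = 53.4° gives PJ at 93.70° from the x-axis; with |PJ| = 27.0, J = (-13.58, 9.750). The perpendicularity gives JG at right angles to PJ, so JG runs at 3.700°; with |JG| = 14.7, G = (1.094, 10.70). Then |EG| = |G − E| = 10.75.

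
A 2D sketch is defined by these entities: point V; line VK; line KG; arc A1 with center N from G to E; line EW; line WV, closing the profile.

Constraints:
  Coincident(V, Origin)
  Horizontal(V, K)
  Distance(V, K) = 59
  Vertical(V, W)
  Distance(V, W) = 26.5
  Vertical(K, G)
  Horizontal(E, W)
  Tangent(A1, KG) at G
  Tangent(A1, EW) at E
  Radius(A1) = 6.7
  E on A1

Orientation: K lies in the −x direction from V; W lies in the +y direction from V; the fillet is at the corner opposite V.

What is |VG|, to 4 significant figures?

62.23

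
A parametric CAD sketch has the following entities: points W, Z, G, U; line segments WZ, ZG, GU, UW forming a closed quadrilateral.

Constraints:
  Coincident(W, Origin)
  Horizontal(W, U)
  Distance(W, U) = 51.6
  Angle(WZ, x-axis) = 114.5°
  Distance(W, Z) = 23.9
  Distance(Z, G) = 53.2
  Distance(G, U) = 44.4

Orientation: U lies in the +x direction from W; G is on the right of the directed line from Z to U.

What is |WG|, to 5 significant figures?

29.381

W is at the origin; WU is horizontal with |WU| = 51.6 and U in +x, so U = (51.6, 0). WZ runs at 114.5° with |WZ| = 23.9, so Z = (-9.9112, 21.748). G is determined by |ZG| = 53.2 and |GU| = 44.4 together: it lies at the intersection of circle(Z, 53.2) and circle(U, 44.4). With |ZU| = 65.243, the foot of the radical line on ZU is 39.204 from Z and the perpendicular offset is √(53.2² − 39.204²) = 35.963. Taking the right-of-ZU solution: G = (15.062, -25.226).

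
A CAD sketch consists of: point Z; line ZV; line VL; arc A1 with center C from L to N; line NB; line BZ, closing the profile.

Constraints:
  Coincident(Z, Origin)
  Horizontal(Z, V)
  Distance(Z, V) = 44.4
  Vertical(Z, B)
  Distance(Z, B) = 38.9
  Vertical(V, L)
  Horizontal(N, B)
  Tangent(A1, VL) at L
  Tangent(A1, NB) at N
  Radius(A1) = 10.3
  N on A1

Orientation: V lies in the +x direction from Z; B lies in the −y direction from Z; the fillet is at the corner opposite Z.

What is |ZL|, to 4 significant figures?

52.81

The virtual corner opposite Z is at (44.40, -38.90). The tangent condition forces CL to be normal to VL and the tangent condition forces CN to be normal to NB, with radius 10.3, so the center C sits 10.3 in from both sides at C = (34.10, -28.60). That places the tangent points at L = (44.40, -28.60) on VL and N = (34.10, -38.90) on NB. Then |ZL| = |L − Z| = 52.81.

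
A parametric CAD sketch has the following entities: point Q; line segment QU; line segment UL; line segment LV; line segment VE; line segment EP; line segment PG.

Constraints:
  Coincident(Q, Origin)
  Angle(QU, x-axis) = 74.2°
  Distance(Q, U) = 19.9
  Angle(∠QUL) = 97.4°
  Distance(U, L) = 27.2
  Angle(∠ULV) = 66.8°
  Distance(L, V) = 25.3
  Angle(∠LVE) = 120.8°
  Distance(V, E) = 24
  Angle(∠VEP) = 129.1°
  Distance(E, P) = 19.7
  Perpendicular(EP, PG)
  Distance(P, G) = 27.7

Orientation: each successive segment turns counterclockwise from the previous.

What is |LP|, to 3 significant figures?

49.8

Q is at the origin; QU runs at 74.2° with length 19.9, so U = (5.42, 19.1). ∠QUL = 97.4° gives UL at 157° from the x-axis; with |UL| = 27.2, L = (-19.6, 29.9). ∠ULV = 66.8° gives LV at -90.0° from the x-axis; with |LV| = 25.3, V = (-19.6, 4.56). ∠LVE = 120.8° gives VE at -30.8° from the x-axis; with |VE| = 24.0, E = (1.03, -7.73). ∠VEP = 129.1° gives EP at 20.1° from the x-axis; with |EP| = 19.7, P = (19.5, -0.956). Then |LP| = |P − L| = 49.8.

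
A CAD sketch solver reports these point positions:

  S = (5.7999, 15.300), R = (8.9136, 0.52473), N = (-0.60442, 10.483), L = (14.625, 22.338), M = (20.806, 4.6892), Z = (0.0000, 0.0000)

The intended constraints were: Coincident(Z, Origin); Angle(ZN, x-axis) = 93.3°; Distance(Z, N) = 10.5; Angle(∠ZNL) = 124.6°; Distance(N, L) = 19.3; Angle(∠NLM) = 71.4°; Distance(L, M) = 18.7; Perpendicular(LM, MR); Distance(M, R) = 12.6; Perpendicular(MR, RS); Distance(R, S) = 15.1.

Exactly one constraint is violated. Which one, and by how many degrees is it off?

Perpendicular(MR, RS) — off by 7.40°.

Z = (0.00, 0.00) ✓; ZN at 93.30° ✓; |ZN| = 10.50 ✓; ∠ZNL = 124.6° ✓; |NL| = 19.30 ✓; ∠NLM = 71.40° ✓; |LM| = 18.70 ✓; ∠(LM, MR) = 90.00° ✓; |MR| = 12.60 ✓; ∠(MR, RS) = 97.40° ✗; |RS| = 15.10 ✓.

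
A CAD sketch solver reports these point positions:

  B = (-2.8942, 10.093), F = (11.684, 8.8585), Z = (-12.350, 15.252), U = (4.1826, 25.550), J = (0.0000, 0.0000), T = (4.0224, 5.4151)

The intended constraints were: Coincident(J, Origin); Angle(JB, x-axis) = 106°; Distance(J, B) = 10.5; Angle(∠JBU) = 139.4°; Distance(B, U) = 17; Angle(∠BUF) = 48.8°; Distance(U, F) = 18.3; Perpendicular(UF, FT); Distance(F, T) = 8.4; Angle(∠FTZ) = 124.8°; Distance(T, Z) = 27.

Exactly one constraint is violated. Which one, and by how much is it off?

Distance(T, Z) = 27 — off by 7.90.

J = (0.00, 0.00) ✓; JB at 106.0° ✓; |JB| = 10.50 ✓; ∠JBU = 139.4° ✓; |BU| = 17.00 ✓; ∠BUF = 48.80° ✓; |UF| = 18.30 ✓; ∠(UF, FT) = 90.00° ✓; |FT| = 8.400 ✓; ∠FTZ = 124.8° ✓; |TZ| = 19.10 ✗.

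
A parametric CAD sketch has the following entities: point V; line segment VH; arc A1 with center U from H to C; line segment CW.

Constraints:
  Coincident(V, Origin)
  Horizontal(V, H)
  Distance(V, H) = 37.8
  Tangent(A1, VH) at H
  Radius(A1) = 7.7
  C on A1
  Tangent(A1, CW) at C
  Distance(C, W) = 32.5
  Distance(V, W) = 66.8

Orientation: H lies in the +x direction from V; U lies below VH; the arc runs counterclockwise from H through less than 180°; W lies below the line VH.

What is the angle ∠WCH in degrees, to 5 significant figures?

111.01°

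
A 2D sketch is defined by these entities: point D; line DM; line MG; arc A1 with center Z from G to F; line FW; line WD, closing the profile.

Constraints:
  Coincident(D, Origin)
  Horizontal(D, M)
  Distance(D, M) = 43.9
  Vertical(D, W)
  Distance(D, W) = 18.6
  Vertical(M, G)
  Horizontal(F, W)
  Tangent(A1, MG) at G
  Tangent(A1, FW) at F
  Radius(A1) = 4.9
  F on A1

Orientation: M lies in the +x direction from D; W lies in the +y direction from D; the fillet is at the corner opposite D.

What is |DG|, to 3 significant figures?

46.0

D is at the origin; DM is horizontal with |DM| = 43.9 and M on the +x side, so M = (43.9, 0.00). D and W share the same x with |DW| = 18.6 and W on the +y side, so W = (0.00, 18.6). The virtual corner opposite D is at (43.9, 18.6). A1 meets MG tangentially, so ZG is at right angles to MG and tangency of A1 to FW means the radius ZF is perpendicular to FW, with radius 4.9, so the center Z sits 4.9 in from both sides at Z = (39.0, 13.7). That places the tangent points at G = (43.9, 13.7) on MG and F = (39.0, 18.6) on FW. Then |DG| = |G − D| = 46.0.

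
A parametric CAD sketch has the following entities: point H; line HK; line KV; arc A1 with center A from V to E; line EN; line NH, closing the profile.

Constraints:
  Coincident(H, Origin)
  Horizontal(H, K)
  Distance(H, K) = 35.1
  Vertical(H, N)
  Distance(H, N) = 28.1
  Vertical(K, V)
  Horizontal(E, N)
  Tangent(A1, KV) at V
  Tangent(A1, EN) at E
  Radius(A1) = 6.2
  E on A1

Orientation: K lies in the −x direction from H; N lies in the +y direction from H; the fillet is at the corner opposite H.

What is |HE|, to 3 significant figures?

40.3

H is at the origin; HK is horizontal with |HK| = 35.1 and K on the −x side, so K = (-35.1, 0.00). HN is vertical with |HN| = 28.1 and N on the +y side, so N = (0.00, 28.1). The virtual corner opposite H is at (-35.1, 28.1). Tangency of A1 to KV means the radius AV is perpendicular to KV and A1 meets EN tangentially, so AE is at right angles to EN, with radius 6.2, so the center A sits 6.2 in from both sides at A = (-28.9, 21.9). That places the tangent points at V = (-35.1, 21.9) on KV and E = (-28.9, 28.1) on EN. Then |HE| = |E − H| = 40.3.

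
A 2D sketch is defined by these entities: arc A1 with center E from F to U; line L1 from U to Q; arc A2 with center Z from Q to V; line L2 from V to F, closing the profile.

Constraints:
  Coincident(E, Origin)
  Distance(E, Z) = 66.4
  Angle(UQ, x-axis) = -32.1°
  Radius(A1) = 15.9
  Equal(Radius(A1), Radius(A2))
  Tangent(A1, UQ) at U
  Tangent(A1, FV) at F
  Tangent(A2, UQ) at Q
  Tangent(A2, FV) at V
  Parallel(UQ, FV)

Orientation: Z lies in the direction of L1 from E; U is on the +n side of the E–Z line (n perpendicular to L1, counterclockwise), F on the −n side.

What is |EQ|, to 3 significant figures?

68.3

The slot axis is L1's direction at -32.1°, so u = (cos -32.1°, sin -32.1°) = (0.847, -0.531) and n = (−sin -32.1°, cos -32.1°) = (0.531, 0.847). E is at the origin and Z lies 66.4 along u from E, so Z = 66.4·u = (56.2, -35.3). Tangency of A1 to both parallel lines with radius 15.9 puts U and F at E ± 15.9·n: U = (8.45, 13.5), F = (-8.45, -13.5). Equal radii place Q and V the same way about Z: Q = Z + 15.9·n = (64.7, -21.8), V = Z − 15.9·n = (47.8, -48.8). Then |EQ| = |Q − E| = 68.3.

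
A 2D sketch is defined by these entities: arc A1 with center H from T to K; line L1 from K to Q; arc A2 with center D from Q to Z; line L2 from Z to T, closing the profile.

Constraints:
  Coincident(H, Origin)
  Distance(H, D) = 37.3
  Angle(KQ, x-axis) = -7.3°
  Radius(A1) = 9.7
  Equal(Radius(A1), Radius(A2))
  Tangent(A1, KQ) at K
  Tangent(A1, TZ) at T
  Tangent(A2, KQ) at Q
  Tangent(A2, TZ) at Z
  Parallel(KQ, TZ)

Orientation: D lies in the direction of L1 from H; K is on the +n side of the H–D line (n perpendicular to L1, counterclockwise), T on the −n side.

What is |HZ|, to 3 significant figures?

38.5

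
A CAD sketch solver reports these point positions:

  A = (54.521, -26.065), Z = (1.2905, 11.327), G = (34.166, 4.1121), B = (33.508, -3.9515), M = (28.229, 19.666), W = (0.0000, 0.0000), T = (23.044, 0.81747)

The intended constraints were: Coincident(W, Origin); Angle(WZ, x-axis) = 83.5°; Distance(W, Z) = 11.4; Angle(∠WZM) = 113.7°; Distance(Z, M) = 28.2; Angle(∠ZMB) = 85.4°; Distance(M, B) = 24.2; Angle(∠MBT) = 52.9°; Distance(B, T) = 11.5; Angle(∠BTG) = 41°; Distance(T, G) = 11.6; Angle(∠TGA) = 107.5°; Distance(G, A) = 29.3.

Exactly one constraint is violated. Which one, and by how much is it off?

Distance(G, A) = 29.3 — off by 7.10.

W = (0.00, 0.00) ✓; WZ at 83.50° ✓; |WZ| = 11.40 ✓; ∠WZM = 113.7° ✓; |ZM| = 28.20 ✓; ∠ZMB = 85.40° ✓; |MB| = 24.20 ✓; ∠MBT = 52.90° ✓; |BT| = 11.50 ✓; ∠BTG = 41.00° ✓; |TG| = 11.60 ✓; ∠TGA = 107.5° ✓; |GA| = 36.40 ✗.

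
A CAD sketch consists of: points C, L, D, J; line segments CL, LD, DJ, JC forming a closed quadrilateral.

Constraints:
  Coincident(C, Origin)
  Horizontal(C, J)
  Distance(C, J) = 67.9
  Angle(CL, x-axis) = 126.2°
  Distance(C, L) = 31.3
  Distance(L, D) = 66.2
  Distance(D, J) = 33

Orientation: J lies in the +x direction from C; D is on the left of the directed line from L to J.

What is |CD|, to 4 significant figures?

54.38

Checks: |CJ| = 67.90 ✓; |CL| = 31.30 ✓; |LD| = 66.20 ✓; |DJ| = 33.00 ✓.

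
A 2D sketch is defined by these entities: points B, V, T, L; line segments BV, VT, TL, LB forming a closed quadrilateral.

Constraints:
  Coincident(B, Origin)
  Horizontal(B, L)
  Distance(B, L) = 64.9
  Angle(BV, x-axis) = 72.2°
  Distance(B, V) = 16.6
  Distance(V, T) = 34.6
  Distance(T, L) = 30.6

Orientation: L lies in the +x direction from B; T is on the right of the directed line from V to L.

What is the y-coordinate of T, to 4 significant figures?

-2.547

Checks: |VT| = 34.60 ✓; |TL| = 30.60 ✓.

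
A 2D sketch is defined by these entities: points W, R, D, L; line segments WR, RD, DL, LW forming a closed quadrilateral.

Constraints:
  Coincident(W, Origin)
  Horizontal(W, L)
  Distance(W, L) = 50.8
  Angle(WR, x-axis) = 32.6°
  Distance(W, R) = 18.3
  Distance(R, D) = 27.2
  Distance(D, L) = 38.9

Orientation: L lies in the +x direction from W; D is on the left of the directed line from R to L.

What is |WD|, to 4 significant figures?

44.46

Checks: |WL| = 50.80 ✓; |WR| = 18.30 ✓; |RD| = 27.20 ✓; |DL| = 38.90 ✓.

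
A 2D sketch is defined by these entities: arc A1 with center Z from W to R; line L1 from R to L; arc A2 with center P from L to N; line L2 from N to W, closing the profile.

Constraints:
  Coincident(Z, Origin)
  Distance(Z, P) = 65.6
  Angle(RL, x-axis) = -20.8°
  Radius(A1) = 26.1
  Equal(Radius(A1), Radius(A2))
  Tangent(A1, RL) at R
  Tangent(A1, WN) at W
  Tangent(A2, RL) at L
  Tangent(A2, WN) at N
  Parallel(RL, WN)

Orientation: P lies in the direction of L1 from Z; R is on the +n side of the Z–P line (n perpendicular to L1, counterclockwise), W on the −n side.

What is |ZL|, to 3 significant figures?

70.6

The slot axis is L1's direction at -20.8°, so u = (cos -20.8°, sin -20.8°) = (0.935, -0.355) and n = (−sin -20.8°, cos -20.8°) = (0.355, 0.935). Z is at the origin and P lies 65.6 along u from Z, so P = 65.6·u = (61.3, -23.3). Tangency of A1 to both parallel lines with radius 26.1 puts R and W at Z ± 26.1·n: R = (9.27, 24.4), W = (-9.27, -24.4). Equal radii place L and N the same way about P: L = P + 26.1·n = (70.6, 1.10), N = P − 26.1·n = (52.1, -47.7). Then |ZL| = |L − Z| = 70.6.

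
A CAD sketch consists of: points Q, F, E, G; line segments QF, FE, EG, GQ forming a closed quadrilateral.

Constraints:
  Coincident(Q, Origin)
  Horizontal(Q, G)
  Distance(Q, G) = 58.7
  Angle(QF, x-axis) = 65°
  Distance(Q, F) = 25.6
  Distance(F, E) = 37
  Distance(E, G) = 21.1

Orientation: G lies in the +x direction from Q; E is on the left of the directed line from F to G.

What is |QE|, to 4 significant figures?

50.67

Q is at the origin; QG is horizontal with |QG| = 58.7 and G in +x, so G = (58.7, 0). QF runs at 65.0° with |QF| = 25.6, so F = (10.82, 23.20). E is determined by |FE| = 37.0 and |EG| = 21.1 together: it lies at the intersection of circle(F, 37.0) and circle(G, 21.1). With |FG| = 53.21, the foot of the radical line on FG is 35.28 from F and the perpendicular offset is √(37.0² − 35.28²) = 11.14. Taking the left-of-FG solution: E = (47.43, 17.84).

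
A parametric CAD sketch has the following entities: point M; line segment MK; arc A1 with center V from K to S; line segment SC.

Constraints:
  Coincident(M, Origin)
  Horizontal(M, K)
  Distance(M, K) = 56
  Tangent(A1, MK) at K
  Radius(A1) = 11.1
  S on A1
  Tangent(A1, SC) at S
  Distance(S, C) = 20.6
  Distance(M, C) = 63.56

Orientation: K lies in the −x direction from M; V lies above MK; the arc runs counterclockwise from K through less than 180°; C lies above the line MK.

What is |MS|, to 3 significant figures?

48.2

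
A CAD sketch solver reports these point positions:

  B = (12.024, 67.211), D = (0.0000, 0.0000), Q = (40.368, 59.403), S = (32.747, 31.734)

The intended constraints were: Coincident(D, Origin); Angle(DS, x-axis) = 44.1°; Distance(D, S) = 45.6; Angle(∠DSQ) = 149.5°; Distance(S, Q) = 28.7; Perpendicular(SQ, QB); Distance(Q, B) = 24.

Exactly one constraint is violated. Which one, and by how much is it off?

Distance(Q, B) = 24 — off by 5.40.

D = (0.00, 0.00) ✓; DS at 44.10° ✓; |DS| = 45.60 ✓; ∠DSQ = 149.5° ✓; |SQ| = 28.70 ✓; ∠(SQ, QB) = 90.00° ✓; |QB| = 29.40 ✗.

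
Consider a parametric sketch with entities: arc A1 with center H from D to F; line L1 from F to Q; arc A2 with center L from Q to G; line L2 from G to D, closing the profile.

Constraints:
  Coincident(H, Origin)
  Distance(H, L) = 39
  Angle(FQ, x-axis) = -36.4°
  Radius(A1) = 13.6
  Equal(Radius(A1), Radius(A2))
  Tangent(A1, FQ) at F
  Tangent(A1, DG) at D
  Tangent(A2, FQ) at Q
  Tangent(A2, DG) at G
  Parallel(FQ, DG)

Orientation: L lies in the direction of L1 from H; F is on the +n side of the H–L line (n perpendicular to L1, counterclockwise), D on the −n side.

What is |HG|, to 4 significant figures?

41.30

The slot axis is L1's direction at -36.4°, so u = (cos -36.4°, sin -36.4°) = (0.8049, -0.5934) and n = (−sin -36.4°, cos -36.4°) = (0.5934, 0.8049). H is at the origin and L lies 39.0 along u from H, so L = 39.0·u = (31.39, -23.14). Tangency of A1 to both parallel lines with radius 13.6 puts F and D at H ± 13.6·n: F = (8.070, 10.95), D = (-8.070, -10.95). Equal radii place Q and G the same way about L: Q = L + 13.6·n = (39.46, -12.20), G = L − 13.6·n = (23.32, -34.09). Then |HG| = |G − H| = 41.30.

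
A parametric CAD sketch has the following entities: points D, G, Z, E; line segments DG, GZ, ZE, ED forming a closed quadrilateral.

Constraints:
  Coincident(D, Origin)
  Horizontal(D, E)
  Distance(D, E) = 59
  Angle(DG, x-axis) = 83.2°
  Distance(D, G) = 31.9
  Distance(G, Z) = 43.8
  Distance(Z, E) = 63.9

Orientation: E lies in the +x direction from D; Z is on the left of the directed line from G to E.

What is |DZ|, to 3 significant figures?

70.6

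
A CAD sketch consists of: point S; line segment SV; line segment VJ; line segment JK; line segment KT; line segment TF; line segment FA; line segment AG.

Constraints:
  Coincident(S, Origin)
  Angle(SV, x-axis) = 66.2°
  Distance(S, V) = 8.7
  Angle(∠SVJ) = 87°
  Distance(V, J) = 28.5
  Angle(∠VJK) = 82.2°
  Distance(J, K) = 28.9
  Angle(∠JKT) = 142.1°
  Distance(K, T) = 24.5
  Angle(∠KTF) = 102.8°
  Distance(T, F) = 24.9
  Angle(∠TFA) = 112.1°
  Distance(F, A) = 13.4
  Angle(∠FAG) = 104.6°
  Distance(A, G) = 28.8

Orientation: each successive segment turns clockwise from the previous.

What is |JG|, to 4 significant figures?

20.44

S is at the origin; SV runs at 66.2° with length 8.7, so V = (3.511, 7.960). ∠SVJ = 87.0° gives VJ at -26.80° from the x-axis; with |VJ| = 28.5, J = (28.95, -4.890). ∠VJK = 82.2° gives JK at -124.6° from the x-axis; with |JK| = 28.9, K = (12.54, -28.68). ∠JKT = 142.1° gives KT at -162.5° from the x-axis; with |KT| = 24.5, T = (-10.83, -36.05). ∠KTF = 102.8° gives TF at 120.3° from the x-axis; with |TF| = 24.9, F = (-23.39, -14.55). ∠TFA = 112.1° gives FA at 52.40° from the x-axis; with |FA| = 13.4, A = (-15.21, -3.931). ∠FAG = 104.6° gives AG at -23.00° from the x-axis; with |AG| = 28.8, G = (11.30, -15.18). Then |JG| = |G − J| = 20.44.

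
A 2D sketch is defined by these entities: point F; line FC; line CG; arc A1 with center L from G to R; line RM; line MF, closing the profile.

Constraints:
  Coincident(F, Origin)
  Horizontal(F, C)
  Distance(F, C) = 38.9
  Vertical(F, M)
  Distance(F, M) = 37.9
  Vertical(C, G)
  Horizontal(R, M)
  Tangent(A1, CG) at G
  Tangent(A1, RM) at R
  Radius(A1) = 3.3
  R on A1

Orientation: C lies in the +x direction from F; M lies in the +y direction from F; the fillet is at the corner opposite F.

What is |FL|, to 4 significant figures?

49.64

F is at the origin; FC is horizontal with |FC| = 38.9 and C on the +x side, so C = (38.90, 0.000). F and M share the same x with |FM| = 37.9 and M on the +y side, so M = (0.000, 37.90). The virtual corner opposite F is at (38.90, 37.90). Since A1 is tangent to CG there, LG ⟂ CG and since A1 is tangent to RM there, LR ⟂ RM, with radius 3.3, so the center L sits 3.3 in from both sides at L = (35.60, 34.60). Then |FL| = |L − F| = 49.64.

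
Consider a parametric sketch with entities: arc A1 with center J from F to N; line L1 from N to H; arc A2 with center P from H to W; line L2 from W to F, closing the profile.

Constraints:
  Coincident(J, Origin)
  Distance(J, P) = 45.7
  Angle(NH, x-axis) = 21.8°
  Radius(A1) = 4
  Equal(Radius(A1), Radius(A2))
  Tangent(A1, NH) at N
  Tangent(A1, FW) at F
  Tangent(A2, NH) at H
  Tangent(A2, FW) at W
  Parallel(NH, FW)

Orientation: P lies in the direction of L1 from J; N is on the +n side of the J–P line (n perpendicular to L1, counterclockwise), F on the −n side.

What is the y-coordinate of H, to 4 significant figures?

20.69

Tangency of A1 to both parallel lines with radius 4.0 puts N and F at J ± 4.0·n: N = (-1.485, 3.714), F = (1.485, -3.714). Equal radii place H and W the same way about P: H = P + 4.0·n = (40.95, 20.69), W = P − 4.0·n = (43.92, 13.26). So H.y = 20.69.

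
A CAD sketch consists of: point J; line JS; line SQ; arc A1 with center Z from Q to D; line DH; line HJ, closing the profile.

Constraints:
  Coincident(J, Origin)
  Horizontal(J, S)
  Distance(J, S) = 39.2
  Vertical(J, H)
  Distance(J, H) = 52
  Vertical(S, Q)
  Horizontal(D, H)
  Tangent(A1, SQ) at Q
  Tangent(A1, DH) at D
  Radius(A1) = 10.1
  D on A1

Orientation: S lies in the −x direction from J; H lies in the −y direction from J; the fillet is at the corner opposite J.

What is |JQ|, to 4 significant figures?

57.38

J is at the origin; J and S share the same y with |JS| = 39.2 and S on the −x side, so S = (-39.20, 0.000). J and H share the same x with |JH| = 52.0 and H on the −y side, so H = (0.000, -52.00). The virtual corner opposite J is at (-39.20, -52.00). Since A1 is tangent to SQ there, ZQ ⟂ SQ and since A1 is tangent to DH there, ZD ⟂ DH, with radius 10.1, so the center Z sits 10.1 in from both sides at Z = (-29.10, -41.90). That places the tangent points at Q = (-39.20, -41.90) on SQ and D = (-29.10, -52.00) on DH. Then |JQ| = |Q − J| = 57.38.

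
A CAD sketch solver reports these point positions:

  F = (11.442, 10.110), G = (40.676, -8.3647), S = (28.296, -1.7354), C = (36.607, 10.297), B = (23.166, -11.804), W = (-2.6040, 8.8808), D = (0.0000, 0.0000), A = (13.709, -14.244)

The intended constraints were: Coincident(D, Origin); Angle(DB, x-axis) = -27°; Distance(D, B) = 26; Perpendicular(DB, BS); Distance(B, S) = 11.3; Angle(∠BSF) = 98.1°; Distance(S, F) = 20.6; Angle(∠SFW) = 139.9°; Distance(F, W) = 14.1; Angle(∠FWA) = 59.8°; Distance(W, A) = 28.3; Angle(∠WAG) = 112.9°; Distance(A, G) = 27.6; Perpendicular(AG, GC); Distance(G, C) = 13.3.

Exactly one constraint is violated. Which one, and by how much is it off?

Distance(G, C) = 13.3 — off by 5.80.

D = (0.00, 0.00) ✓; DB at -27.00° ✓; |DB| = 26.00 ✓; ∠(DB, BS) = 90.00° ✓; |BS| = 11.30 ✓; ∠BSF = 98.10° ✓; |SF| = 20.60 ✓; ∠SFW = 139.9° ✓; |FW| = 14.10 ✓; ∠FWA = 59.80° ✓; |WA| = 28.30 ✓; ∠WAG = 112.9° ✓; |AG| = 27.60 ✓; ∠(AG, GC) = 90.00° ✓; |GC| = 19.10 ✗.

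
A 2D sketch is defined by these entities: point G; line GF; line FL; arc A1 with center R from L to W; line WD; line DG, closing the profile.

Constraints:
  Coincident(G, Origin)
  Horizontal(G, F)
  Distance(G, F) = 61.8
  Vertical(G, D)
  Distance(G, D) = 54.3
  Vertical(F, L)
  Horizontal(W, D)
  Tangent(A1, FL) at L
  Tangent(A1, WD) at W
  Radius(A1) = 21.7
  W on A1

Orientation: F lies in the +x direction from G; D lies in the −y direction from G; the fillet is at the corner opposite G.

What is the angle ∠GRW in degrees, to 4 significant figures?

129.1°

The virtual corner opposite G is at (61.80, -54.30). The tangent condition forces RL to be normal to FL and the tangent condition forces RW to be normal to WD, with radius 21.7, so the center R sits 21.7 in from both sides at R = (40.10, -32.60). That places the tangent points at L = (61.80, -32.60) on FL and W = (40.10, -54.30) on WD. Then cos ∠GRW = RG·RW / (|RG||RW|), giving 129.1°.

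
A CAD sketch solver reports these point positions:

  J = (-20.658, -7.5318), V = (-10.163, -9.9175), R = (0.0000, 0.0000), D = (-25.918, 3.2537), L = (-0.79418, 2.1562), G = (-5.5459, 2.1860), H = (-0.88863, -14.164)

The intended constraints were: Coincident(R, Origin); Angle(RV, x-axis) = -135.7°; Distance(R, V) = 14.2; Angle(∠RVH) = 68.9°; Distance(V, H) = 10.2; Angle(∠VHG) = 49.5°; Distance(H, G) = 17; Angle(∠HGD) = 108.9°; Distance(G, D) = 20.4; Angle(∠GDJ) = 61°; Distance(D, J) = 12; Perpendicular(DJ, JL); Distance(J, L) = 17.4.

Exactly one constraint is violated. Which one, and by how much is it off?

Distance(J, L) = 17.4 — off by 4.70.

R = (0.00, 0.00) ✓; RV at -135.7° ✓; |RV| = 14.20 ✓; ∠RVH = 68.90° ✓; |VH| = 10.20 ✓; ∠VHG = 49.50° ✓; |HG| = 17.00 ✓; ∠HGD = 108.9° ✓; |GD| = 20.40 ✓; ∠GDJ = 61.00° ✓; |DJ| = 12.00 ✓; ∠(DJ, JL) = 90.00° ✓; |JL| = 22.10 ✗.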